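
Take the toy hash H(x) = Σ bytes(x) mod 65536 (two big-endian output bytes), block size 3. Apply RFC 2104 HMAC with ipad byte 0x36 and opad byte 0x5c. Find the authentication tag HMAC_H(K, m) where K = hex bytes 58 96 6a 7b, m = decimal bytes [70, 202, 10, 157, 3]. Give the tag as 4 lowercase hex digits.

Key hex bytes 58 96 6a 7b is 4 bytes > B = 3, so hash it first: H(key) = 01 d3, then zero-pad to 3 bytes: K' = 01 d3 00.
K' ⊕ ipad = 37 e5 36.  K' ⊕ opad = 5d 8f 5c.
Inner input = (K'⊕ipad) ∥ m = 37 e5 36 ∥ 46 ca 0a 9d 03.
Inner hash: sum = 55+229+54+70+202+10+157+3 = 780 → 03 0c.
Outer input = (K'⊕opad) ∥ inner = 5d 8f 5c ∥ 03 0c.
Outer hash (tag): sum = 93+143+92+3+12 = 343 → 01 57.

0157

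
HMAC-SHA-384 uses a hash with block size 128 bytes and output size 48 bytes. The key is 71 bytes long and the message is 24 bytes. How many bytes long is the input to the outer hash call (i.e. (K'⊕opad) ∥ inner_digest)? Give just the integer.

Key is 71 ≤ 128 bytes, zero-padded: |K'| = 128.
Outer input = (K'⊕opad) ∥ H(inner) → 128 + 48 = 176 bytes.

176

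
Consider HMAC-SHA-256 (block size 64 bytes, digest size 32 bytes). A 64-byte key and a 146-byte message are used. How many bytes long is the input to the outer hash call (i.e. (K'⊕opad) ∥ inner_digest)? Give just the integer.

Key is 64 ≤ 64 bytes, zero-padded: |K'| = 64.
Outer input = (K'⊕opad) ∥ H(inner) → 64 + 32 = 96 bytes.

96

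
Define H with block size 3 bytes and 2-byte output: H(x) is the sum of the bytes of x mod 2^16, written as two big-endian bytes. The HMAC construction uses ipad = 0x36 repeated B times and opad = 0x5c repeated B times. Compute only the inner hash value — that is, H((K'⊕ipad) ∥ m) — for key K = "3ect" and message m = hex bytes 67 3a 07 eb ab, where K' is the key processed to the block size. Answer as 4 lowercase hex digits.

0304

Key "3ect" = 33 65 63 74 is 4 bytes > B = 3, so hash it first: H(key) = 01 6f, then zero-pad to 3 bytes: K' = 01 6f 00.
K' ⊕ ipad = 37 59 36.
Inner input = 37 59 36 ∥ 67 3a 07 eb ab.
Inner hash: sum = 55+89+54+103+58+7+235+171 = 772 → 03 04.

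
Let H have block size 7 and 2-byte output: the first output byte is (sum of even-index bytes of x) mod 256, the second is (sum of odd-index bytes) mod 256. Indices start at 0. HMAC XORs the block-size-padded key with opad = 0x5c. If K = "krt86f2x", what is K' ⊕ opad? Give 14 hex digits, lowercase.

1bd45c5c5c5c5c

Key "krt86f2x" = 6b 72 74 38 36 66 32 78 is 8 bytes > B = 7, so hash it first: H(key) = 47 88, then zero-pad to 7 bytes: K' = 47 88 00 00 00 00 00.
XOR each byte with 0x5c: 47⊕5c=1b, 88⊕5c=d4, 00⊕5c=5c, 00⊕5c=5c, 00⊕5c=5c, 00⊕5c=5c, 00⊕5c=5c.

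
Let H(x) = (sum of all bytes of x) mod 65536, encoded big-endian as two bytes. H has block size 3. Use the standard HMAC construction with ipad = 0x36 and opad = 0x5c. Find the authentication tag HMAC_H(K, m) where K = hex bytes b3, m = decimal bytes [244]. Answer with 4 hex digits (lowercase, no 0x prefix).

028d

Key hex bytes b3 is 1 byte ≤ B = 3; zero-pad to 3 bytes: K' = b3 00 00.
K' ⊕ ipad = 85 36 36.  K' ⊕ opad = ef 5c 5c.
Inner input = (K'⊕ipad) ∥ m = 85 36 36 ∥ f4.
Inner hash: sum = 133+54+54+244 = 485 → 01 e5.
Outer input = (K'⊕opad) ∥ inner = ef 5c 5c ∥ 01 e5.
Outer hash (tag): sum = 239+92+92+1+229 = 653 → 02 8d.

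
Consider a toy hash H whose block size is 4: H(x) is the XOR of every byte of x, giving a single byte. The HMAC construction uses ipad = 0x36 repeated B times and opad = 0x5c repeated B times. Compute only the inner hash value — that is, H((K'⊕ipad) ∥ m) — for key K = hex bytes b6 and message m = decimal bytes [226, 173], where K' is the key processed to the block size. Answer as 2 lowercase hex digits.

f9

Key hex bytes b6 is 1 byte ≤ B = 4; zero-pad to 4 bytes: K' = b6 00 00 00.
K' ⊕ ipad = 80 36 36 36.
Inner input = 80 36 36 36 ∥ e2 ad.
Inner hash: XOR 80⊕36⊕36⊕36⊕e2⊕ad = f9.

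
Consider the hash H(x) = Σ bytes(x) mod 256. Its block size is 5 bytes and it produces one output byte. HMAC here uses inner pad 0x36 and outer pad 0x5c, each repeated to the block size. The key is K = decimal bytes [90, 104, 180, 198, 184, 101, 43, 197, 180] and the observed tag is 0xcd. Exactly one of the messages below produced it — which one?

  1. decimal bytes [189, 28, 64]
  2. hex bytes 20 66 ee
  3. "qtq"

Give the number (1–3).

Key decimal bytes [90, 104, 180, 198, 184, 101, 43, 197, 180] = 5a 68 b4 c6 b8 65 2b c5 b4 is 9 bytes > B = 5, so hash it first: H(key) = fd, then zero-pad to 5 bytes: K' = fd 00 00 00 00.
K' ⊕ ipad = cb 36 36 36 36; K' ⊕ opad = a1 5c 5c 5c 5c.
m1: inner = H(cb 36 36 36 36 bd 1c 40) = bc; tag = H(a1 5c 5c 5c 5c bc) = cd ← matches
m2: inner = H(cb 36 36 36 36 20 66 ee) = 17; tag = H(a1 5c 5c 5c 5c 17) = 28
m3: inner = H(cb 36 36 36 36 71 74 71) = f9; tag = H(a1 5c 5c 5c 5c f9) = 0a

1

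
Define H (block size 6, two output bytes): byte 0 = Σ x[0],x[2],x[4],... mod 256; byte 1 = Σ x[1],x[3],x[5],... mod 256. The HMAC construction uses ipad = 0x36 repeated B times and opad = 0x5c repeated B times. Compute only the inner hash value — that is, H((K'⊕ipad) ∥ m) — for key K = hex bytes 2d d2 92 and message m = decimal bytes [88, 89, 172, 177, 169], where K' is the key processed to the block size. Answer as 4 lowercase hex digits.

a25a

Key hex bytes 2d d2 92 is 3 bytes ≤ B = 6; zero-pad to 6 bytes: K' = 2d d2 92 00 00 00.
K' ⊕ ipad = 1b e4 a4 36 36 36.
Inner input = 1b e4 a4 36 36 36 ∥ 58 59 ac b1 a9.
Inner hash: even-index sum = 674 mod 256 = 162; odd-index sum = 602 mod 256 = 90 → a2 5a.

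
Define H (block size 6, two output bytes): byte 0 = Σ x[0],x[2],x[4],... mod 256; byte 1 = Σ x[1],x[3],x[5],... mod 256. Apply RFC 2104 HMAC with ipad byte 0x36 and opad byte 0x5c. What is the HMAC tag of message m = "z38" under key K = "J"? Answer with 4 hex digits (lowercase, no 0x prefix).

68e9

Key "J" = 4a is 1 byte ≤ B = 6; zero-pad to 6 bytes: K' = 4a 00 00 00 00 00.
K' ⊕ ipad = 7c 36 36 36 36 36.  K' ⊕ opad = 16 5c 5c 5c 5c 5c.
Inner input = (K'⊕ipad) ∥ m = 7c 36 36 36 36 36 ∥ 7a 33 38.
Inner hash: even-index sum = 410 mod 256 = 154; odd-index sum = 213 mod 256 = 213 → 9a d5.
Outer input = (K'⊕opad) ∥ inner = 16 5c 5c 5c 5c 5c ∥ 9a d5.
Outer hash (tag): even-index sum = 360 mod 256 = 104; odd-index sum = 489 mod 256 = 233 → 68 e9.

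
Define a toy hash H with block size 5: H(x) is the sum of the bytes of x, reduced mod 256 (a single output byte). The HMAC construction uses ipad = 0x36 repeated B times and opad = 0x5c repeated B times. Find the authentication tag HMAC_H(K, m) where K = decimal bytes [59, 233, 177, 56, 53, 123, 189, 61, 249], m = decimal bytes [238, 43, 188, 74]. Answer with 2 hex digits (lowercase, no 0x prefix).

Key decimal bytes [59, 233, 177, 56, 53, 123, 189, 61, 249] = 3b e9 b1 38 35 7b bd 3d f9 is 9 bytes > B = 5, so hash it first: H(key) = b0, then zero-pad to 5 bytes: K' = b0 00 00 00 00.
K' ⊕ ipad = 86 36 36 36 36.  K' ⊕ opad = ec 5c 5c 5c 5c.
Inner input = (K'⊕ipad) ∥ m = 86 36 36 36 36 ∥ ee 2b bc 4a.
Inner hash: sum = 134+54+54+54+54+238+43+188+74 = 893; mod 256 = 125 → 7d.
Outer input = (K'⊕opad) ∥ inner = ec 5c 5c 5c 5c ∥ 7d.
Outer hash (tag): sum = 236+92+92+92+92+125 = 729; mod 256 = 217 → d9.

d9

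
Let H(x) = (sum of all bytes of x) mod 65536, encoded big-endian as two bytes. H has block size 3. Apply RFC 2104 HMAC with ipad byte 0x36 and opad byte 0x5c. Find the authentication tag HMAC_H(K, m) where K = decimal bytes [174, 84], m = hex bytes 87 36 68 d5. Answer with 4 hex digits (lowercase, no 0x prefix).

Key decimal bytes [174, 84] = ae 54 is 2 bytes ≤ B = 3; zero-pad to 3 bytes: K' = ae 54 00.
K' ⊕ ipad = 98 62 36.  K' ⊕ opad = f2 08 5c.
Inner input = (K'⊕ipad) ∥ m = 98 62 36 ∥ 87 36 68 d5.
Inner hash: sum = 152+98+54+135+54+104+213 = 810 → 03 2a.
Outer input = (K'⊕opad) ∥ inner = f2 08 5c ∥ 03 2a.
Outer hash (tag): sum = 242+8+92+3+42 = 387 → 01 83.

0183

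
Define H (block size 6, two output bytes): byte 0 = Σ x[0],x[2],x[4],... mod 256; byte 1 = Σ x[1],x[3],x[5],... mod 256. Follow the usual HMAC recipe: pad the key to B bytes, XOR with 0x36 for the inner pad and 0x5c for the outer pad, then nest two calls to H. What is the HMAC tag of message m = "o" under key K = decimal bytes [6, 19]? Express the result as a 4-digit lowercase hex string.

Key decimal bytes [6, 19] = 06 13 is 2 bytes ≤ B = 6; zero-pad to 6 bytes: K' = 06 13 00 00 00 00.
K' ⊕ ipad = 30 25 36 36 36 36.  K' ⊕ opad = 5a 4f 5c 5c 5c 5c.
Inner input = (K'⊕ipad) ∥ m = 30 25 36 36 36 36 ∥ 6f.
Inner hash: even-index sum = 267 mod 256 = 11; odd-index sum = 145 mod 256 = 145 → 0b 91.
Outer input = (K'⊕opad) ∥ inner = 5a 4f 5c 5c 5c 5c ∥ 0b 91.
Outer hash (tag): even-index sum = 285 mod 256 = 29; odd-index sum = 408 mod 256 = 152 → 1d 98.

1d98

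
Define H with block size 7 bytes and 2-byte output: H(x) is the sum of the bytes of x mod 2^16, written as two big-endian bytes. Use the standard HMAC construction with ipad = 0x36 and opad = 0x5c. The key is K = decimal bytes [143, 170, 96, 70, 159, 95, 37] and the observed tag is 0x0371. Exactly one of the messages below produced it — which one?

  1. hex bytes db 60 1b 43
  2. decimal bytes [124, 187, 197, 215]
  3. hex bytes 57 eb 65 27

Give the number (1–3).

3

Key decimal bytes [143, 170, 96, 70, 159, 95, 37] = 8f aa 60 46 9f 5f 25 is exactly B = 7 bytes: K' = 8f aa 60 46 9f 5f 25.
K' ⊕ ipad = b9 9c 56 70 a9 69 13; K' ⊕ opad = d3 f6 3c 1a c3 03 79.
m1: inner = H(b9 9c 56 70 a9 69 13 db 60 1b 43) = 04 d9; tag = H(d3 f6 3c 1a c3 03 79 04 d9) = 043b
m2: inner = H(b9 9c 56 70 a9 69 13 7c bb c5 d7) = 06 13; tag = H(d3 f6 3c 1a c3 03 79 06 13) = 0377
m3: inner = H(b9 9c 56 70 a9 69 13 57 eb 65 27) = 05 0e; tag = H(d3 f6 3c 1a c3 03 79 05 0e) = 0371 ← matches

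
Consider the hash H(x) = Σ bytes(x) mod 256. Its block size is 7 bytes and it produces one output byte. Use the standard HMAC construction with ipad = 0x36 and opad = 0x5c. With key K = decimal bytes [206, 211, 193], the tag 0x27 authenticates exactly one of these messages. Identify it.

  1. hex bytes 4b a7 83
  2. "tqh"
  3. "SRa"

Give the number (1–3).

2

Key decimal bytes [206, 211, 193] = ce d3 c1 is 3 bytes ≤ B = 7; zero-pad to 7 bytes: K' = ce d3 c1 00 00 00 00.
K' ⊕ ipad = f8 e5 f7 36 36 36 36; K' ⊕ opad = 92 8f 9d 5c 5c 5c 5c.
m1: inner = H(f8 e5 f7 36 36 36 36 4b a7 83) = 21; tag = H(92 8f 9d 5c 5c 5c 5c 21) = 4f
m2: inner = H(f8 e5 f7 36 36 36 36 74 71 68) = f9; tag = H(92 8f 9d 5c 5c 5c 5c f9) = 27 ← matches
m3: inner = H(f8 e5 f7 36 36 36 36 53 52 61) = b2; tag = H(92 8f 9d 5c 5c 5c 5c b2) = e0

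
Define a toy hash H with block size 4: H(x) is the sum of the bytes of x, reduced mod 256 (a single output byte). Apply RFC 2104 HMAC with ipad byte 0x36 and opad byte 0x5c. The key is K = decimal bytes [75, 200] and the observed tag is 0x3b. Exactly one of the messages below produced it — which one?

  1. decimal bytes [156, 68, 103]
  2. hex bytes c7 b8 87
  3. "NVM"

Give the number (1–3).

3

Key decimal bytes [75, 200] = 4b c8 is 2 bytes ≤ B = 4; zero-pad to 4 bytes: K' = 4b c8 00 00.
K' ⊕ ipad = 7d fe 36 36; K' ⊕ opad = 17 94 5c 5c.
m1: inner = H(7d fe 36 36 9c 44 67) = 2e; tag = H(17 94 5c 5c 2e) = 91
m2: inner = H(7d fe 36 36 c7 b8 87) = ed; tag = H(17 94 5c 5c ed) = 50
m3: inner = H(7d fe 36 36 4e 56 4d) = d8; tag = H(17 94 5c 5c d8) = 3b ← matches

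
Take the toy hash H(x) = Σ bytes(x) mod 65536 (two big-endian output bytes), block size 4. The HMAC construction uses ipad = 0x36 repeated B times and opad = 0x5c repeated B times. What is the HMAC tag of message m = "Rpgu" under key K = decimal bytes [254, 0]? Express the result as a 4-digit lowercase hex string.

01c1

Key decimal bytes [254, 0] = fe 00 is 2 bytes ≤ B = 4; zero-pad to 4 bytes: K' = fe 00 00 00.
K' ⊕ ipad = c8 36 36 36.  K' ⊕ opad = a2 5c 5c 5c.
Inner input = (K'⊕ipad) ∥ m = c8 36 36 36 ∥ 52 70 67 75.
Inner hash: sum = 200+54+54+54+82+112+103+117 = 776 → 03 08.
Outer input = (K'⊕opad) ∥ inner = a2 5c 5c 5c ∥ 03 08.
Outer hash (tag): sum = 162+92+92+92+3+8 = 449 → 01 c1.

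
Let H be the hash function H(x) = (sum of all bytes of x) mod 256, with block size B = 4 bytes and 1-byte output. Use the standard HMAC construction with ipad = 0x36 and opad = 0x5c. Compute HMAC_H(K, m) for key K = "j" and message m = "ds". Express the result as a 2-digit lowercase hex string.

1f

Key "j" = 6a is 1 byte ≤ B = 4; zero-pad to 4 bytes: K' = 6a 00 00 00.
K' ⊕ ipad = 5c 36 36 36.  K' ⊕ opad = 36 5c 5c 5c.
Inner input = (K'⊕ipad) ∥ m = 5c 36 36 36 ∥ 64 73.
Inner hash: sum = 92+54+54+54+100+115 = 469; mod 256 = 213 → d5.
Outer input = (K'⊕opad) ∥ inner = 36 5c 5c 5c ∥ d5.
Outer hash (tag): sum = 54+92+92+92+213 = 543; mod 256 = 31 → 1f.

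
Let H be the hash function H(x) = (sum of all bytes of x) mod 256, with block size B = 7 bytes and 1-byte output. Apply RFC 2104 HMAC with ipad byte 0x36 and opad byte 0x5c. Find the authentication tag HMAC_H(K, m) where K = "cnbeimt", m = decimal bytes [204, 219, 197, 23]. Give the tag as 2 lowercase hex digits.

Key "cnbeimt" = 63 6e 62 65 69 6d 74 is exactly B = 7 bytes: K' = 63 6e 62 65 69 6d 74.
K' ⊕ ipad = 55 58 54 53 5f 5b 42.  K' ⊕ opad = 3f 32 3e 39 35 31 28.
Inner input = (K'⊕ipad) ∥ m = 55 58 54 53 5f 5b 42 ∥ cc db c5 17.
Inner hash: sum = 85+88+84+83+95+91+66+204+219+197+23 = 1235; mod 256 = 211 → d3.
Outer input = (K'⊕opad) ∥ inner = 3f 32 3e 39 35 31 28 ∥ d3.
Outer hash (tag): sum = 63+50+62+57+53+49+40+211 = 585; mod 256 = 73 → 49.

49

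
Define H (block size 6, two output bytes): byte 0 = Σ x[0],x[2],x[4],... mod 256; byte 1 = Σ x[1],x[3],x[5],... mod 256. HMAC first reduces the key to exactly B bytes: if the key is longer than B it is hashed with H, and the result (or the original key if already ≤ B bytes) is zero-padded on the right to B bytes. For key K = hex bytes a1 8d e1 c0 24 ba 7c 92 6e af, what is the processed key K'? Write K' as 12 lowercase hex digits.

|K| = 10 > B = 6, so first hash the key.
H(K): even-index sum = 656 mod 256 = 144; odd-index sum = 840 mod 256 = 72 → 90 48.
Zero-pad H(K) = 90 48 to 6 bytes: K' = 90 48 00 00 00 00.

904800000000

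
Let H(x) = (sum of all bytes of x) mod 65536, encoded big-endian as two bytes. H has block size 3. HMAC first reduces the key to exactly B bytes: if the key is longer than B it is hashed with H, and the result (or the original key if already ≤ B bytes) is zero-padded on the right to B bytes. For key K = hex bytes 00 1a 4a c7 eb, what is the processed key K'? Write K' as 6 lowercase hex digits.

|K| = 5 > B = 3, so first hash the key.
H(K): sum = 0+26+74+199+235 = 534 → 02 16.
Zero-pad H(K) = 02 16 to 3 bytes: K' = 02 16 00.

021600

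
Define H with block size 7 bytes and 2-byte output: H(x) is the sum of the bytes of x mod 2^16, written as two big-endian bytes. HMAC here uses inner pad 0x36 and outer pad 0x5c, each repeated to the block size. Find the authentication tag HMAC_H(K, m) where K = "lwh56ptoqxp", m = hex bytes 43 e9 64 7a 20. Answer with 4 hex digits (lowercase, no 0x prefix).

0323

Key "lwh56ptoqxp" = 6c 77 68 35 36 70 74 6f 71 78 70 is 11 bytes > B = 7, so hash it first: H(key) = 04 62, then zero-pad to 7 bytes: K' = 04 62 00 00 00 00 00.
K' ⊕ ipad = 32 54 36 36 36 36 36.  K' ⊕ opad = 58 3e 5c 5c 5c 5c 5c.
Inner input = (K'⊕ipad) ∥ m = 32 54 36 36 36 36 36 ∥ 43 e9 64 7a 20.
Inner hash: sum = 50+84+54+54+54+54+54+67+233+100+122+32 = 958 → 03 be.
Outer input = (K'⊕opad) ∥ inner = 58 3e 5c 5c 5c 5c 5c ∥ 03 be.
Outer hash (tag): sum = 88+62+92+92+92+92+92+3+190 = 803 → 03 23.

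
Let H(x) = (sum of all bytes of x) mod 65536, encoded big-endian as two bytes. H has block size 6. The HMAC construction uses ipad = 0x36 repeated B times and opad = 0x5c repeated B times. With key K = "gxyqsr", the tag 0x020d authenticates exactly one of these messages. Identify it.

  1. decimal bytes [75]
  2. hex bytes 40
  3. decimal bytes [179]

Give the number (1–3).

Key "gxyqsr" = 67 78 79 71 73 72 is exactly B = 6 bytes: K' = 67 78 79 71 73 72.
K' ⊕ ipad = 51 4e 4f 47 45 44; K' ⊕ opad = 3b 24 25 2d 2f 2e.
m1: inner = H(51 4e 4f 47 45 44 4b) = 02 09; tag = H(3b 24 25 2d 2f 2e 02 09) = 0119
m2: inner = H(51 4e 4f 47 45 44 40) = 01 fe; tag = H(3b 24 25 2d 2f 2e 01 fe) = 020d ← matches
m3: inner = H(51 4e 4f 47 45 44 b3) = 02 71; tag = H(3b 24 25 2d 2f 2e 02 71) = 0181

2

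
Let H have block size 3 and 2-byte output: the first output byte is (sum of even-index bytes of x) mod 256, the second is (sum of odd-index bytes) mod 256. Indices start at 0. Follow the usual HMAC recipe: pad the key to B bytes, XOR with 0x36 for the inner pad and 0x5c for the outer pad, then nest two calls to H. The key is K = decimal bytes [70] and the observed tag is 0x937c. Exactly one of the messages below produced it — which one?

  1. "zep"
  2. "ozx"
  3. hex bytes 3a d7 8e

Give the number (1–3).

2

Key decimal bytes [70] = 46 is 1 byte ≤ B = 3; zero-pad to 3 bytes: K' = 46 00 00.
K' ⊕ ipad = 70 36 36; K' ⊕ opad = 1a 5c 5c.
m1: inner = H(70 36 36 7a 65 70) = 0b 20; tag = H(1a 5c 5c 0b 20) = 9667
m2: inner = H(70 36 36 6f 7a 78) = 20 1d; tag = H(1a 5c 5c 20 1d) = 937c ← matches
m3: inner = H(70 36 36 3a d7 8e) = 7d fe; tag = H(1a 5c 5c 7d fe) = 74d9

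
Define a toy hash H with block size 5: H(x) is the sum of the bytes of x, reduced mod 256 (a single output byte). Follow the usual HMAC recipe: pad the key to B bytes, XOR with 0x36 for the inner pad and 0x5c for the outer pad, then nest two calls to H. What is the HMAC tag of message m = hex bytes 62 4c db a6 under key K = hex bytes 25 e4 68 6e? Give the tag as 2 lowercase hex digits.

f3

Key hex bytes 25 e4 68 6e is 4 bytes ≤ B = 5; zero-pad to 5 bytes: K' = 25 e4 68 6e 00.
K' ⊕ ipad = 13 d2 5e 58 36.  K' ⊕ opad = 79 b8 34 32 5c.
Inner input = (K'⊕ipad) ∥ m = 13 d2 5e 58 36 ∥ 62 4c db a6.
Inner hash: sum = 19+210+94+88+54+98+76+219+166 = 1024; mod 256 = 0 → 00.
Outer input = (K'⊕opad) ∥ inner = 79 b8 34 32 5c ∥ 00.
Outer hash (tag): sum = 121+184+52+50+92+0 = 499; mod 256 = 243 → f3.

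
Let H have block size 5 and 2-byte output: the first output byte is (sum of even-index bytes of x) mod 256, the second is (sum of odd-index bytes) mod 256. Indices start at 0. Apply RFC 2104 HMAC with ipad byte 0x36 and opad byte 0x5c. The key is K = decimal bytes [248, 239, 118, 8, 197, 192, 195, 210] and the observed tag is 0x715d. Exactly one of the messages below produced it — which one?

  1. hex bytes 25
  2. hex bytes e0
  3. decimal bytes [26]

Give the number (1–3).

Key decimal bytes [248, 239, 118, 8, 197, 192, 195, 210] = f8 ef 76 08 c5 c0 c3 d2 is 8 bytes > B = 5, so hash it first: H(key) = f6 89, then zero-pad to 5 bytes: K' = f6 89 00 00 00.
K' ⊕ ipad = c0 bf 36 36 36; K' ⊕ opad = aa d5 5c 5c 5c.
m1: inner = H(c0 bf 36 36 36 25) = 2c 1a; tag = H(aa d5 5c 5c 5c 2c 1a) = 7c5d
m2: inner = H(c0 bf 36 36 36 e0) = 2c d5; tag = H(aa d5 5c 5c 5c 2c d5) = 375d
m3: inner = H(c0 bf 36 36 36 1a) = 2c 0f; tag = H(aa d5 5c 5c 5c 2c 0f) = 715d ← matches

3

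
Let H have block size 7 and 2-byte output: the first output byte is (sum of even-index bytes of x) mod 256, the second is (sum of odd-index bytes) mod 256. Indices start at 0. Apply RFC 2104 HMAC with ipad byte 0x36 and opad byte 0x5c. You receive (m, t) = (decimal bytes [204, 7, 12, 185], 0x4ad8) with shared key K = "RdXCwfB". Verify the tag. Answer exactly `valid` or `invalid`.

Key "RdXCwfB" = 52 64 58 43 77 66 42 is exactly B = 7 bytes: K' = 52 64 58 43 77 66 42.
K' ⊕ ipad = 64 52 6e 75 41 50 74; K' ⊕ opad = 0e 38 04 1f 2b 3a 1e.
Inner hash: even-index sum = 583 mod 256 = 71; odd-index sum = 495 mod 256 = 239 → 47 ef.
Outer hash (recomputed tag): even-index sum = 330 mod 256 = 74; odd-index sum = 216 mod 256 = 216 → 4a d8.
Recomputed tag = 4ad8; claimed = 4ad8 → match.

valid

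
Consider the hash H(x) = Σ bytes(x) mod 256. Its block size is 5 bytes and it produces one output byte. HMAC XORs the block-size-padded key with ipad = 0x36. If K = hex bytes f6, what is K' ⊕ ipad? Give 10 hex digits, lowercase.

c036363636

Key hex bytes f6 is 1 byte ≤ B = 5; zero-pad to 5 bytes: K' = f6 00 00 00 00.
XOR each byte with 0x36: f6⊕36=c0, 00⊕36=36, 00⊕36=36, 00⊕36=36, 00⊕36=36.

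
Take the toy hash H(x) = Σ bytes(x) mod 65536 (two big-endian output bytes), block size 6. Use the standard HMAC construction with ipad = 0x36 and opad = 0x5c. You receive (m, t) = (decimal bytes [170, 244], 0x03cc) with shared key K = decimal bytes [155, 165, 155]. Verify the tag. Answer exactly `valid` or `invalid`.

Key decimal bytes [155, 165, 155] = 9b a5 9b is 3 bytes ≤ B = 6; zero-pad to 6 bytes: K' = 9b a5 9b 00 00 00.
K' ⊕ ipad = ad 93 ad 36 36 36; K' ⊕ opad = c7 f9 c7 5c 5c 5c.
Inner hash: sum = 173+147+173+54+54+54+170+244 = 1069 → 04 2d.
Outer hash (recomputed tag): sum = 199+249+199+92+92+92+4+45 = 972 → 03 cc.
Recomputed tag = 03cc; claimed = 03cc → match.

valid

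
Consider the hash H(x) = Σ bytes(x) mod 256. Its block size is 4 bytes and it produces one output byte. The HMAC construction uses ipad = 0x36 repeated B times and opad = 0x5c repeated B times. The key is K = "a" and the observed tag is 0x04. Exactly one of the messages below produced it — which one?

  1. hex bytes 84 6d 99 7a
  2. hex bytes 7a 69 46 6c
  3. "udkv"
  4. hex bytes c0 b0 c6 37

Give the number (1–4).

Key "a" = 61 is 1 byte ≤ B = 4; zero-pad to 4 bytes: K' = 61 00 00 00.
K' ⊕ ipad = 57 36 36 36; K' ⊕ opad = 3d 5c 5c 5c.
m1: inner = H(57 36 36 36 84 6d 99 7a) = fd; tag = H(3d 5c 5c 5c fd) = 4e
m2: inner = H(57 36 36 36 7a 69 46 6c) = 8e; tag = H(3d 5c 5c 5c 8e) = df
m3: inner = H(57 36 36 36 75 64 6b 76) = b3; tag = H(3d 5c 5c 5c b3) = 04 ← matches
m4: inner = H(57 36 36 36 c0 b0 c6 37) = 66; tag = H(3d 5c 5c 5c 66) = b7

3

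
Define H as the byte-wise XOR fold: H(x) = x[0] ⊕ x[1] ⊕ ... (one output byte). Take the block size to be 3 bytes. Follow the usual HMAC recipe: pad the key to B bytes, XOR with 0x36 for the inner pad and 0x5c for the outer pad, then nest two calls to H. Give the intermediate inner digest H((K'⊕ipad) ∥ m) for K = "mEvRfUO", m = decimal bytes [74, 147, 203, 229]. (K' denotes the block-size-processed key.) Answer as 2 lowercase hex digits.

b1

Key "mEvRfUO" = 6d 45 76 52 66 55 4f is 7 bytes > B = 3, so hash it first: H(key) = 70, then zero-pad to 3 bytes: K' = 70 00 00.
K' ⊕ ipad = 46 36 36.
Inner input = 46 36 36 ∥ 4a 93 cb e5.
Inner hash: XOR 46⊕36⊕36⊕4a⊕93⊕cb⊕e5 = b1.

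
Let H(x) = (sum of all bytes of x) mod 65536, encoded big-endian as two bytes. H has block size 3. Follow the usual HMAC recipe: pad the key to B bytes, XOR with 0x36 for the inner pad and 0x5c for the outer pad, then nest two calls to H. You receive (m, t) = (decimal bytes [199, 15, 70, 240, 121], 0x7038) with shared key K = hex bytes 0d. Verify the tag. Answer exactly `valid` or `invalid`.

Key hex bytes 0d is 1 byte ≤ B = 3; zero-pad to 3 bytes: K' = 0d 00 00.
K' ⊕ ipad = 3b 36 36; K' ⊕ opad = 51 5c 5c.
Inner hash: sum = 59+54+54+199+15+70+240+121 = 812 → 03 2c.
Outer hash (recomputed tag): sum = 81+92+92+3+44 = 312 → 01 38.
Recomputed tag = 0138; claimed = 7038 → mismatch.

invalid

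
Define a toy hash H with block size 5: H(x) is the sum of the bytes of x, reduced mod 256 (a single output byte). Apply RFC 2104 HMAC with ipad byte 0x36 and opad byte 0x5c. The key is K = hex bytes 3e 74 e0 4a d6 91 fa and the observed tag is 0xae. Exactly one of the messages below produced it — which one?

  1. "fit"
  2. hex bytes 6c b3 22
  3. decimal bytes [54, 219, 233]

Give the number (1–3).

3

Key hex bytes 3e 74 e0 4a d6 91 fa is 7 bytes > B = 5, so hash it first: H(key) = 3d, then zero-pad to 5 bytes: K' = 3d 00 00 00 00.
K' ⊕ ipad = 0b 36 36 36 36; K' ⊕ opad = 61 5c 5c 5c 5c.
m1: inner = H(0b 36 36 36 36 66 69 74) = 26; tag = H(61 5c 5c 5c 5c 26) = f7
m2: inner = H(0b 36 36 36 36 6c b3 22) = 24; tag = H(61 5c 5c 5c 5c 24) = f5
m3: inner = H(0b 36 36 36 36 36 db e9) = dd; tag = H(61 5c 5c 5c 5c dd) = ae ← matches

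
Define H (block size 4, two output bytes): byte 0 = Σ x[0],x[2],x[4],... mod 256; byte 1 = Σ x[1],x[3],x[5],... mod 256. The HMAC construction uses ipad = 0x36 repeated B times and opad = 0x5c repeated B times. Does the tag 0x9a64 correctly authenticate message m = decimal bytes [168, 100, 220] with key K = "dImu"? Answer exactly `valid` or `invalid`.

Key "dImu" = 64 49 6d 75 is exactly B = 4 bytes: K' = 64 49 6d 75.
K' ⊕ ipad = 52 7f 5b 43; K' ⊕ opad = 38 15 31 29.
Inner hash: even-index sum = 561 mod 256 = 49; odd-index sum = 294 mod 256 = 38 → 31 26.
Outer hash (recomputed tag): even-index sum = 154 mod 256 = 154; odd-index sum = 100 mod 256 = 100 → 9a 64.
Recomputed tag = 9a64; claimed = 9a64 → match.

valid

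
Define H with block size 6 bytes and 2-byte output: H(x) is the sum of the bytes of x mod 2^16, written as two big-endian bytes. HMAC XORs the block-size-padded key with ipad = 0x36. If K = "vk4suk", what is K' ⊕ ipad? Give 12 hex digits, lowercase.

Key "vk4suk" = 76 6b 34 73 75 6b is exactly B = 6 bytes: K' = 76 6b 34 73 75 6b.
XOR each byte with 0x36: 76⊕36=40, 6b⊕36=5d, 34⊕36=02, 73⊕36=45, 75⊕36=43, 6b⊕36=5d.

405d0245435d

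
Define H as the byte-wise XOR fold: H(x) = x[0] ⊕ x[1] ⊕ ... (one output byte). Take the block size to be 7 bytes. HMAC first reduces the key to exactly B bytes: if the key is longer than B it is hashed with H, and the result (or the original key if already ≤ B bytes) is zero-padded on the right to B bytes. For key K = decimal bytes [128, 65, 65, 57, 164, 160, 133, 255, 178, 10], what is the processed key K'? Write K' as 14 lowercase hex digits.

7f000000000000

|K| = 10 > B = 7, so first hash the key.
H(K): XOR 80⊕41⊕41⊕39⊕a4⊕a0⊕85⊕ff⊕b2⊕0a = 7f.
Zero-pad H(K) = 7f to 7 bytes: K' = 7f 00 00 00 00 00 00.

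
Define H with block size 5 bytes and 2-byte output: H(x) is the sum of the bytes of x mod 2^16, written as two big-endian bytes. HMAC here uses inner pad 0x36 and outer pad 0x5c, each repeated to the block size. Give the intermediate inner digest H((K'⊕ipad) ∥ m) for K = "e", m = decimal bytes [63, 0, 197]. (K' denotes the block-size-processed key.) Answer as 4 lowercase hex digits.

022f

Key "e" = 65 is 1 byte ≤ B = 5; zero-pad to 5 bytes: K' = 65 00 00 00 00.
K' ⊕ ipad = 53 36 36 36 36.
Inner input = 53 36 36 36 36 ∥ 3f 00 c5.
Inner hash: sum = 83+54+54+54+54+63+0+197 = 559 → 02 2f.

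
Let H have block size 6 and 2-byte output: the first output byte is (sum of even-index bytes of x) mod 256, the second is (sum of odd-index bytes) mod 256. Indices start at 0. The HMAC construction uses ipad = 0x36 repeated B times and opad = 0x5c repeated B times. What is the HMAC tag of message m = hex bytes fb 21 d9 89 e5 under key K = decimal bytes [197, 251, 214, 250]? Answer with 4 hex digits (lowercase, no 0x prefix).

Key decimal bytes [197, 251, 214, 250] = c5 fb d6 fa is 4 bytes ≤ B = 6; zero-pad to 6 bytes: K' = c5 fb d6 fa 00 00.
K' ⊕ ipad = f3 cd e0 cc 36 36.  K' ⊕ opad = 99 a7 8a a6 5c 5c.
Inner input = (K'⊕ipad) ∥ m = f3 cd e0 cc 36 36 ∥ fb 21 d9 89 e5.
Inner hash: even-index sum = 1218 mod 256 = 194; odd-index sum = 633 mod 256 = 121 → c2 79.
Outer input = (K'⊕opad) ∥ inner = 99 a7 8a a6 5c 5c ∥ c2 79.
Outer hash (tag): even-index sum = 577 mod 256 = 65; odd-index sum = 546 mod 256 = 34 → 41 22.

4122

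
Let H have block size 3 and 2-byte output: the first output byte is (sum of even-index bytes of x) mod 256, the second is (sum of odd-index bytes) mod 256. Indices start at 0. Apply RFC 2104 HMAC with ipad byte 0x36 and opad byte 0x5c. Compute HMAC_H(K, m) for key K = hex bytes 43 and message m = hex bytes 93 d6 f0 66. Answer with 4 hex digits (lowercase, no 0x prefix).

Key hex bytes 43 is 1 byte ≤ B = 3; zero-pad to 3 bytes: K' = 43 00 00.
K' ⊕ ipad = 75 36 36.  K' ⊕ opad = 1f 5c 5c.
Inner input = (K'⊕ipad) ∥ m = 75 36 36 ∥ 93 d6 f0 66.
Inner hash: even-index sum = 487 mod 256 = 231; odd-index sum = 441 mod 256 = 185 → e7 b9.
Outer input = (K'⊕opad) ∥ inner = 1f 5c 5c ∥ e7 b9.
Outer hash (tag): even-index sum = 308 mod 256 = 52; odd-index sum = 323 mod 256 = 67 → 34 43.

3443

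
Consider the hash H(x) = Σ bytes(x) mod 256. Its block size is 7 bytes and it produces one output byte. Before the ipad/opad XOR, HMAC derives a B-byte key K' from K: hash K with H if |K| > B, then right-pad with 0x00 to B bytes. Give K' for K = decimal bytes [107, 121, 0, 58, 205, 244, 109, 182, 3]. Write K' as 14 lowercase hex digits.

05000000000000

|K| = 9 > B = 7, so first hash the key.
H(K): sum = 107+121+0+58+205+244+109+182+3 = 1029; mod 256 = 5 → 05.
Zero-pad H(K) = 05 to 7 bytes: K' = 05 00 00 00 00 00 00.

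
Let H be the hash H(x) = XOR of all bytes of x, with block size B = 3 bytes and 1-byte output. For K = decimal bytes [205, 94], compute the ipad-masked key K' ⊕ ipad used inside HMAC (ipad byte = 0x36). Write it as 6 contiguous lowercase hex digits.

Key decimal bytes [205, 94] = cd 5e is 2 bytes ≤ B = 3; zero-pad to 3 bytes: K' = cd 5e 00.
XOR each byte with 0x36: cd⊕36=fb, 5e⊕36=68, 00⊕36=36.

fb6836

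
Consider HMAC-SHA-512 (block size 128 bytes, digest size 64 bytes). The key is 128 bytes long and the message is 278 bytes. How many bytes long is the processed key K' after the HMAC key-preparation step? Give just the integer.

128

Key is 128 ≤ 128 bytes, zero-padded: |K'| = 128.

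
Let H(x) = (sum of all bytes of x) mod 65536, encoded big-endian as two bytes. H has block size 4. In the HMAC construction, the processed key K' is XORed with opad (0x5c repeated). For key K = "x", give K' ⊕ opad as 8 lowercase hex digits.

245c5c5c

Key "x" = 78 is 1 byte ≤ B = 4; zero-pad to 4 bytes: K' = 78 00 00 00.
XOR each byte with 0x5c: 78⊕5c=24, 00⊕5c=5c, 00⊕5c=5c, 00⊕5c=5c.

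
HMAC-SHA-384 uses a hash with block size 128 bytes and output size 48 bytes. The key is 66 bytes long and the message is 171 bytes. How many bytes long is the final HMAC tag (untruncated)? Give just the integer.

The tag is one SHA-384 digest: 48 bytes.

48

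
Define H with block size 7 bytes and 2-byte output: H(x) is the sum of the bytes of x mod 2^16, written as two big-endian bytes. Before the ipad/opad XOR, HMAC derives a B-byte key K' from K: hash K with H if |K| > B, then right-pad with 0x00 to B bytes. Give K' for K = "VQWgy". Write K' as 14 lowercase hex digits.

56515767790000

Key "VQWgy" = 56 51 57 67 79 is 5 bytes ≤ B = 7; zero-pad to 7 bytes: K' = 56 51 57 67 79 00 00.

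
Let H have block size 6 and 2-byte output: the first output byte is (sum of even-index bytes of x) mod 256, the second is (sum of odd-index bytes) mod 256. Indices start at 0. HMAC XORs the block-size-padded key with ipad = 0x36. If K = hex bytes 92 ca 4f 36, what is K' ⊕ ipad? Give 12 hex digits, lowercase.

a4fc79003636

Key hex bytes 92 ca 4f 36 is 4 bytes ≤ B = 6; zero-pad to 6 bytes: K' = 92 ca 4f 36 00 00.
XOR each byte with 0x36: 92⊕36=a4, ca⊕36=fc, 4f⊕36=79, 36⊕36=00, 00⊕36=36, 00⊕36=36.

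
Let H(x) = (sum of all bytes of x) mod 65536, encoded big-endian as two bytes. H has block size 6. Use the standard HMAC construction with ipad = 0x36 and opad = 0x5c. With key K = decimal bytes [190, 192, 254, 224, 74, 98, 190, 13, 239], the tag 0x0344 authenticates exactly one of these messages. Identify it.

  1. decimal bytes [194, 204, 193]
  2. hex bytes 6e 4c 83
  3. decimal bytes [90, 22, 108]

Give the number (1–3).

3

Key decimal bytes [190, 192, 254, 224, 74, 98, 190, 13, 239] = be c0 fe e0 4a 62 be 0d ef is 9 bytes > B = 6, so hash it first: H(key) = 05 c2, then zero-pad to 6 bytes: K' = 05 c2 00 00 00 00.
K' ⊕ ipad = 33 f4 36 36 36 36; K' ⊕ opad = 59 9e 5c 5c 5c 5c.
m1: inner = H(33 f4 36 36 36 36 c2 cc c1) = 04 4e; tag = H(59 9e 5c 5c 5c 5c 04 4e) = 02b9
m2: inner = H(33 f4 36 36 36 36 6e 4c 83) = 03 3c; tag = H(59 9e 5c 5c 5c 5c 03 3c) = 02a6
m3: inner = H(33 f4 36 36 36 36 5a 16 6c) = 02 db; tag = H(59 9e 5c 5c 5c 5c 02 db) = 0344 ← matches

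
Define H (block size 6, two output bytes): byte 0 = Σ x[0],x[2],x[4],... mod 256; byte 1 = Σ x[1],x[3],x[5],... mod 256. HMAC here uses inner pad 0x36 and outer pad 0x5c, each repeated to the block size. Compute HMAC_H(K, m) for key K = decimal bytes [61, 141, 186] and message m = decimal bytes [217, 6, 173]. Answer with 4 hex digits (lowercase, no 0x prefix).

f6b6

Key decimal bytes [61, 141, 186] = 3d 8d ba is 3 bytes ≤ B = 6; zero-pad to 6 bytes: K' = 3d 8d ba 00 00 00.
K' ⊕ ipad = 0b bb 8c 36 36 36.  K' ⊕ opad = 61 d1 e6 5c 5c 5c.
Inner input = (K'⊕ipad) ∥ m = 0b bb 8c 36 36 36 ∥ d9 06 ad.
Inner hash: even-index sum = 595 mod 256 = 83; odd-index sum = 301 mod 256 = 45 → 53 2d.
Outer input = (K'⊕opad) ∥ inner = 61 d1 e6 5c 5c 5c ∥ 53 2d.
Outer hash (tag): even-index sum = 502 mod 256 = 246; odd-index sum = 438 mod 256 = 182 → f6 b6.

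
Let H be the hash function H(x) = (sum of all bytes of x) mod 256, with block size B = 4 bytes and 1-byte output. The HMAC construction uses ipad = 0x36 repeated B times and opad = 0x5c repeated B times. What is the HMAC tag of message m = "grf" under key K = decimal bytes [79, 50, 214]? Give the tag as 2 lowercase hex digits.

Key decimal bytes [79, 50, 214] = 4f 32 d6 is 3 bytes ≤ B = 4; zero-pad to 4 bytes: K' = 4f 32 d6 00.
K' ⊕ ipad = 79 04 e0 36.  K' ⊕ opad = 13 6e 8a 5c.
Inner input = (K'⊕ipad) ∥ m = 79 04 e0 36 ∥ 67 72 66.
Inner hash: sum = 121+4+224+54+103+114+102 = 722; mod 256 = 210 → d2.
Outer input = (K'⊕opad) ∥ inner = 13 6e 8a 5c ∥ d2.
Outer hash (tag): sum = 19+110+138+92+210 = 569; mod 256 = 57 → 39.

39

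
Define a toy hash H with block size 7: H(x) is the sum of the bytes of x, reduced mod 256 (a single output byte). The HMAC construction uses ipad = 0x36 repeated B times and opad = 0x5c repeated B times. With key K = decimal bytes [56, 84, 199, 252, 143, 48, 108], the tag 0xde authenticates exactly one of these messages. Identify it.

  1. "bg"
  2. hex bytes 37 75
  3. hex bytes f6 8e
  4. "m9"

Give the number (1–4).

Key decimal bytes [56, 84, 199, 252, 143, 48, 108] = 38 54 c7 fc 8f 30 6c is exactly B = 7 bytes: K' = 38 54 c7 fc 8f 30 6c.
K' ⊕ ipad = 0e 62 f1 ca b9 06 5a; K' ⊕ opad = 64 08 9b a0 d3 6c 30.
m1: inner = H(0e 62 f1 ca b9 06 5a 62 67) = 0d; tag = H(64 08 9b a0 d3 6c 30 0d) = 23
m2: inner = H(0e 62 f1 ca b9 06 5a 37 75) = f0; tag = H(64 08 9b a0 d3 6c 30 f0) = 06
m3: inner = H(0e 62 f1 ca b9 06 5a f6 8e) = c8; tag = H(64 08 9b a0 d3 6c 30 c8) = de ← matches
m4: inner = H(0e 62 f1 ca b9 06 5a 6d 39) = ea; tag = H(64 08 9b a0 d3 6c 30 ea) = 00

3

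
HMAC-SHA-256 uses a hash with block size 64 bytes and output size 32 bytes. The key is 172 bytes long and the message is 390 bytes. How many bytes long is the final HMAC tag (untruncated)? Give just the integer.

32

The tag is one SHA-256 digest: 32 bytes.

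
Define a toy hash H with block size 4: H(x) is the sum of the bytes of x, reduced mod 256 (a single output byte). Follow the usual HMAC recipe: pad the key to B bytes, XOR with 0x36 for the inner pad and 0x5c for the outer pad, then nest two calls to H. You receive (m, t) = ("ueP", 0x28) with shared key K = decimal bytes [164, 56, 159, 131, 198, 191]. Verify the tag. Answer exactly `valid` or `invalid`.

Key decimal bytes [164, 56, 159, 131, 198, 191] = a4 38 9f 83 c6 bf is 6 bytes > B = 4, so hash it first: H(key) = 83, then zero-pad to 4 bytes: K' = 83 00 00 00.
K' ⊕ ipad = b5 36 36 36; K' ⊕ opad = df 5c 5c 5c.
Inner hash: sum = 181+54+54+54+117+101+80 = 641; mod 256 = 129 → 81.
Outer hash (recomputed tag): sum = 223+92+92+92+129 = 628; mod 256 = 116 → 74.
Recomputed tag = 74; claimed = 28 → mismatch.

invalid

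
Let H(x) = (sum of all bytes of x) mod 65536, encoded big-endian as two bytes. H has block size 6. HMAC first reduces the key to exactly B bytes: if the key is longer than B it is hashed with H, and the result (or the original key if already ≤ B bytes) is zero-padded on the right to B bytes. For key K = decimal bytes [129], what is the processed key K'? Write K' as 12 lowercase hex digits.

Key decimal bytes [129] = 81 is 1 byte ≤ B = 6; zero-pad to 6 bytes: K' = 81 00 00 00 00 00.

810000000000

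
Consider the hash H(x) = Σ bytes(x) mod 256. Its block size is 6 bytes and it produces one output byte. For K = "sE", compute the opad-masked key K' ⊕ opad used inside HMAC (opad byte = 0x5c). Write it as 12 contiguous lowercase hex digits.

2f195c5c5c5c

Key "sE" = 73 45 is 2 bytes ≤ B = 6; zero-pad to 6 bytes: K' = 73 45 00 00 00 00.
XOR each byte with 0x5c: 73⊕5c=2f, 45⊕5c=19, 00⊕5c=5c, 00⊕5c=5c, 00⊕5c=5c, 00⊕5c=5c.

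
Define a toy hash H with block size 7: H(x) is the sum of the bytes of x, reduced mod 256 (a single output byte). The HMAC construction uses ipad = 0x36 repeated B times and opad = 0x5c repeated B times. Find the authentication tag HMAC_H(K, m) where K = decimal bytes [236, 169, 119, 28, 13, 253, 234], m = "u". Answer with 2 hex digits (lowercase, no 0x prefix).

Key decimal bytes [236, 169, 119, 28, 13, 253, 234] = ec a9 77 1c 0d fd ea is exactly B = 7 bytes: K' = ec a9 77 1c 0d fd ea.
K' ⊕ ipad = da 9f 41 2a 3b cb dc.  K' ⊕ opad = b0 f5 2b 40 51 a1 b6.
Inner input = (K'⊕ipad) ∥ m = da 9f 41 2a 3b cb dc ∥ 75.
Inner hash: sum = 218+159+65+42+59+203+220+117 = 1083; mod 256 = 59 → 3b.
Outer input = (K'⊕opad) ∥ inner = b0 f5 2b 40 51 a1 b6 ∥ 3b.
Outer hash (tag): sum = 176+245+43+64+81+161+182+59 = 1011; mod 256 = 243 → f3.

f3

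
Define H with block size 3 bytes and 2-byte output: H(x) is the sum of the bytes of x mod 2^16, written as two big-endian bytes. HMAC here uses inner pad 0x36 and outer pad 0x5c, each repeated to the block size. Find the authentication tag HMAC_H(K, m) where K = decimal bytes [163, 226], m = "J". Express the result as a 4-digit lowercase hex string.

0303

Key decimal bytes [163, 226] = a3 e2 is 2 bytes ≤ B = 3; zero-pad to 3 bytes: K' = a3 e2 00.
K' ⊕ ipad = 95 d4 36.  K' ⊕ opad = ff be 5c.
Inner input = (K'⊕ipad) ∥ m = 95 d4 36 ∥ 4a.
Inner hash: sum = 149+212+54+74 = 489 → 01 e9.
Outer input = (K'⊕opad) ∥ inner = ff be 5c ∥ 01 e9.
Outer hash (tag): sum = 255+190+92+1+233 = 771 → 03 03.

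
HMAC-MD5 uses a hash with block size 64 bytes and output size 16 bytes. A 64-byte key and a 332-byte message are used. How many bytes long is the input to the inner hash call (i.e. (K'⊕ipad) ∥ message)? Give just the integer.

Key is 64 ≤ 64 bytes, zero-padded: |K'| = 64.
Inner input = (K'⊕ipad) ∥ m → 64 + 332 = 396 bytes.

396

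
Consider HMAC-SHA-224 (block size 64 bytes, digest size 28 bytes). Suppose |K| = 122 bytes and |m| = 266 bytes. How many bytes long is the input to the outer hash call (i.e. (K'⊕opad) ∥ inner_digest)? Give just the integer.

Key is 122 > 64 bytes, so it is hashed to 28 bytes then zero-padded to 64: |K'| = 64.
Outer input = (K'⊕opad) ∥ H(inner) → 64 + 28 = 92 bytes.

92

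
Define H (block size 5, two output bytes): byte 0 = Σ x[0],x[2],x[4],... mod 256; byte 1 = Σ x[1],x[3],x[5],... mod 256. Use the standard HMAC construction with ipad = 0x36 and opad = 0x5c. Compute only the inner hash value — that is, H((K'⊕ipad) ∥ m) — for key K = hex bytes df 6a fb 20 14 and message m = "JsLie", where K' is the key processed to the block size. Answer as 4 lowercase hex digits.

Key hex bytes df 6a fb 20 14 is exactly B = 5 bytes: K' = df 6a fb 20 14.
K' ⊕ ipad = e9 5c cd 16 22.
Inner input = e9 5c cd 16 22 ∥ 4a 73 4c 69 65.
Inner hash: even-index sum = 692 mod 256 = 180; odd-index sum = 365 mod 256 = 109 → b4 6d.

b46d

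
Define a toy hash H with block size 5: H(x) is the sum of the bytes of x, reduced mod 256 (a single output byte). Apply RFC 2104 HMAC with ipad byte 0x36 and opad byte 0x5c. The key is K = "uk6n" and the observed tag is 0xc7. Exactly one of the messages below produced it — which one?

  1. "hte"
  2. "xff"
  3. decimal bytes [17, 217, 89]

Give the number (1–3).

Key "uk6n" = 75 6b 36 6e is 4 bytes ≤ B = 5; zero-pad to 5 bytes: K' = 75 6b 36 6e 00.
K' ⊕ ipad = 43 5d 00 58 36; K' ⊕ opad = 29 37 6a 32 5c.
m1: inner = H(43 5d 00 58 36 68 74 65) = 6f; tag = H(29 37 6a 32 5c 6f) = c7 ← matches
m2: inner = H(43 5d 00 58 36 78 66 66) = 72; tag = H(29 37 6a 32 5c 72) = ca
m3: inner = H(43 5d 00 58 36 11 d9 59) = 71; tag = H(29 37 6a 32 5c 71) = c9

1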